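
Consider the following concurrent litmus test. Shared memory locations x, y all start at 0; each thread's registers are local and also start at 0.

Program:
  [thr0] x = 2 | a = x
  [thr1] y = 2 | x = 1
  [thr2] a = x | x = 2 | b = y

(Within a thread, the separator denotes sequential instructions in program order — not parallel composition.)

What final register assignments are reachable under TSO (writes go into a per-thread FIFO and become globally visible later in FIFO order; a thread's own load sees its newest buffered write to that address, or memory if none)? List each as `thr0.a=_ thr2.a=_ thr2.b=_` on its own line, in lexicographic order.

outcome vector order: (thr0.a,thr2.a,thr2.b)
|TSO outcomes| = 10

thr0.a=1 thr2.a=0 thr2.b=0
thr0.a=1 thr2.a=0 thr2.b=2
thr0.a=1 thr2.a=1 thr2.b=2
thr0.a=1 thr2.a=2 thr2.b=0
thr0.a=1 thr2.a=2 thr2.b=2
thr0.a=2 thr2.a=0 thr2.b=0
thr0.a=2 thr2.a=0 thr2.b=2
thr0.a=2 thr2.a=1 thr2.b=2
thr0.a=2 thr2.a=2 thr2.b=0
thr0.a=2 thr2.a=2 thr2.b=2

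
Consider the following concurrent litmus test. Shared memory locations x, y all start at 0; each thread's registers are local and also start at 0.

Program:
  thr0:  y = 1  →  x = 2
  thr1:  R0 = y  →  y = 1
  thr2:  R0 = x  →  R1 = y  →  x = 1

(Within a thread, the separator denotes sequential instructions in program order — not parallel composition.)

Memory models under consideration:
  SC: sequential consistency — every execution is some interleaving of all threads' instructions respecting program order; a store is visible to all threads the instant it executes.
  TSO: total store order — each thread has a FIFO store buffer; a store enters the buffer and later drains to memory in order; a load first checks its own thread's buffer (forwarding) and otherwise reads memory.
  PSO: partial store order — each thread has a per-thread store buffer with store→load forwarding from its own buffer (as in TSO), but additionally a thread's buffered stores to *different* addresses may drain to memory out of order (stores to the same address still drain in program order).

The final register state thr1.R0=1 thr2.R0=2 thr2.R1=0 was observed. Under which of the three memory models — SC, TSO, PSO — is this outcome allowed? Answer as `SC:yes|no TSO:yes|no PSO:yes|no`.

outcome vector order: (thr1.R0,thr2.R0,thr2.R1)
[SC] allowed = {0/0/0; 0/0/1; 0/2/1; 1/0/0; 1/0/1; 1/2/1}
[TSO] allowed = {0/0/0; 0/0/1; 0/2/1; 1/0/0; 1/0/1; 1/2/1}
[PSO] allowed = {0/0/0; 0/0/1; 0/2/0; 0/2/1; 1/0/0; 1/0/1; 1/2/0; 1/2/1}
target 1/2/0 ∈ {PSO}

SC:no TSO:no PSO:yes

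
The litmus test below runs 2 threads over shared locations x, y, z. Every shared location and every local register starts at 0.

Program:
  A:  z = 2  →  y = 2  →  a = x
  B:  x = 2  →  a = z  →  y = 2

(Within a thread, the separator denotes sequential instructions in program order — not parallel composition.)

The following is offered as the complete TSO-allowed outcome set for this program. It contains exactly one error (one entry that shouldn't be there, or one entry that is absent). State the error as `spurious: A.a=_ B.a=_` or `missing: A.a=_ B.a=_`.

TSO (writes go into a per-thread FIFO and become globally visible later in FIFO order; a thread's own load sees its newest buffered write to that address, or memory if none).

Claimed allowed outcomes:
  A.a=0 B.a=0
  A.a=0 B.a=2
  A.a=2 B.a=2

missing: A.a=2 B.a=0

outcome vector order: (A.a,B.a)
[TSO] allowed = {0/0 0/2 2/0 2/2}
TSO∖claimed = {2/0}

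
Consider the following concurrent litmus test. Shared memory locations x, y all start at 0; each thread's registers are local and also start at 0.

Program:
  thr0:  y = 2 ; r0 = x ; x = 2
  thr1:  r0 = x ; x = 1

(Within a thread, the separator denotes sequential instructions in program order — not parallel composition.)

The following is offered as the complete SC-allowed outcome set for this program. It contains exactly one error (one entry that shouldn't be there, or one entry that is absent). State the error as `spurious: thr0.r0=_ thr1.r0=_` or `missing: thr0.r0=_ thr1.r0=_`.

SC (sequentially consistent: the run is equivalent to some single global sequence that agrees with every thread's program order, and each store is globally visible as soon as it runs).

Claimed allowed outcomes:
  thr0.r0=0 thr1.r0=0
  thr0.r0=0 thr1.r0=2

missing: thr0.r0=1 thr1.r0=0

outcome vector order: (thr0.r0,thr1.r0)
under SC → 0/0 0/2 1/0
SC∖claimed = {1/0}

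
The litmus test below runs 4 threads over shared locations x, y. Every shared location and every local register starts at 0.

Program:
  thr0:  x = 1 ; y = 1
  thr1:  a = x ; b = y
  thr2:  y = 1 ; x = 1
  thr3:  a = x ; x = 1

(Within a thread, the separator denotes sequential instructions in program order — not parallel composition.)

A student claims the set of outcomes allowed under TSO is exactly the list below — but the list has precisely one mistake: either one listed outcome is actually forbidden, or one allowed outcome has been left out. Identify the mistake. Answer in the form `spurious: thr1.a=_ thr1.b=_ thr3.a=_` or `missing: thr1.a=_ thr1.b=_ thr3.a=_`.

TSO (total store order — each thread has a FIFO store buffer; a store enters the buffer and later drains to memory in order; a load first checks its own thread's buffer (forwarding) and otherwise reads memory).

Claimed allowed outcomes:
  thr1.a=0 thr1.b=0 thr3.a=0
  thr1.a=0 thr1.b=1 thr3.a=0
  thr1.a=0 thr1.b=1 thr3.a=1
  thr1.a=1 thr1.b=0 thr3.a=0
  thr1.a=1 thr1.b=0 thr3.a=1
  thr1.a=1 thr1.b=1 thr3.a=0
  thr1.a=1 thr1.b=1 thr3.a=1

outcome vector order: (thr1.a,thr1.b,thr3.a)
TSO (8): 0/0/0; 0/0/1; 0/1/0; 0/1/1; 1/0/0; 1/0/1; 1/1/0; 1/1/1
TSO∖claimed = {0/0/1}

missing: thr1.a=0 thr1.b=0 thr3.a=1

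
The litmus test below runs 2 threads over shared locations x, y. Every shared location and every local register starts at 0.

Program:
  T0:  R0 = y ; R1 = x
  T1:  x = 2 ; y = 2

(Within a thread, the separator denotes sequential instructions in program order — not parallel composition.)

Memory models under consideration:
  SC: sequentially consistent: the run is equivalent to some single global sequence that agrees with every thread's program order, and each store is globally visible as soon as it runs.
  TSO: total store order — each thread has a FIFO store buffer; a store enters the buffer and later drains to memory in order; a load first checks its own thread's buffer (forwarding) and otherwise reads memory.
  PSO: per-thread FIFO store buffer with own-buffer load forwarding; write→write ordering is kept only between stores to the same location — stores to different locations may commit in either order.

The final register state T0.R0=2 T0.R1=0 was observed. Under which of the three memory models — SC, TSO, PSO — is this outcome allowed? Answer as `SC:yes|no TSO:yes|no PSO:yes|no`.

SC:no TSO:no PSO:yes

outcome vector order: (T0.R0,T0.R1)
[SC] allowed = {(0,0) (0,2) (2,2)}
[TSO] allowed = {(0,0) (0,2) (2,2)}
[PSO] allowed = {(0,0) (0,2) (2,0) (2,2)}
target (2,0) ∈ {PSO}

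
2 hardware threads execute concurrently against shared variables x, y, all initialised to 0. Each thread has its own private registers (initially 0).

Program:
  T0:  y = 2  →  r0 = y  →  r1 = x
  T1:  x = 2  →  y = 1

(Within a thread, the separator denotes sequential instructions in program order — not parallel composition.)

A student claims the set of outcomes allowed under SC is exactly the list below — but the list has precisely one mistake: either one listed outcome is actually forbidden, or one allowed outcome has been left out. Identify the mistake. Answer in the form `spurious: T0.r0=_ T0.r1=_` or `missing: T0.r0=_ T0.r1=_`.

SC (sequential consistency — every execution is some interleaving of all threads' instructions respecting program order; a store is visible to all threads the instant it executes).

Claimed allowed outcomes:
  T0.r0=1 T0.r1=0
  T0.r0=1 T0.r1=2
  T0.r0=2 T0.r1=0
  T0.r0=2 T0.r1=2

outcome vector order: (T0.r0,T0.r1)
SC (3): 1/2, 2/0, 2/2
claimed∖SC = {1/0}

spurious: T0.r0=1 T0.r1=0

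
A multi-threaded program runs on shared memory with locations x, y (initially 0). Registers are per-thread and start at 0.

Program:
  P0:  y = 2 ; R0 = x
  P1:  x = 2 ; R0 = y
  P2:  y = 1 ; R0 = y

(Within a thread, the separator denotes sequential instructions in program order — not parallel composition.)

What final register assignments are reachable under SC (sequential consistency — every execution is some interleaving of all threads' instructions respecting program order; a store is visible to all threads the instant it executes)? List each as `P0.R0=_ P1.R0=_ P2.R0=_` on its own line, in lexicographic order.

P0.R0=0 P1.R0=1 P2.R0=1
P0.R0=0 P1.R0=2 P2.R0=1
P0.R0=0 P1.R0=2 P2.R0=2
P0.R0=2 P1.R0=0 P2.R0=1
P0.R0=2 P1.R0=0 P2.R0=2
P0.R0=2 P1.R0=1 P2.R0=1
P0.R0=2 P1.R0=1 P2.R0=2
P0.R0=2 P1.R0=2 P2.R0=1
P0.R0=2 P1.R0=2 P2.R0=2

outcome vector order: (P0.R0,P1.R0,P2.R0)
|SC outcomes| = 9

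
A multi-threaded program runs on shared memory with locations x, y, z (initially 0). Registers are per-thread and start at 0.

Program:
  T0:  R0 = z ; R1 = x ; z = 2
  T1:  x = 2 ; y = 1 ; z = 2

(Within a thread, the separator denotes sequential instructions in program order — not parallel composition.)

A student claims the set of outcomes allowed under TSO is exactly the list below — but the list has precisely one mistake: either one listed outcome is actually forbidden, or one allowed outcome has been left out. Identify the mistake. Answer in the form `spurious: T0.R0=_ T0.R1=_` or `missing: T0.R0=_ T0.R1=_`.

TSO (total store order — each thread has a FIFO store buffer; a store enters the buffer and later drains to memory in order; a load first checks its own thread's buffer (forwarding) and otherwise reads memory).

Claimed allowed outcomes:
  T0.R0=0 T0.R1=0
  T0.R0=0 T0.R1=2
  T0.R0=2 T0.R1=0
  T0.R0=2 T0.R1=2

spurious: T0.R0=2 T0.R1=0

outcome vector order: (T0.R0,T0.R1)
TSO (3): 00; 02; 22
claimed∖TSO = {20}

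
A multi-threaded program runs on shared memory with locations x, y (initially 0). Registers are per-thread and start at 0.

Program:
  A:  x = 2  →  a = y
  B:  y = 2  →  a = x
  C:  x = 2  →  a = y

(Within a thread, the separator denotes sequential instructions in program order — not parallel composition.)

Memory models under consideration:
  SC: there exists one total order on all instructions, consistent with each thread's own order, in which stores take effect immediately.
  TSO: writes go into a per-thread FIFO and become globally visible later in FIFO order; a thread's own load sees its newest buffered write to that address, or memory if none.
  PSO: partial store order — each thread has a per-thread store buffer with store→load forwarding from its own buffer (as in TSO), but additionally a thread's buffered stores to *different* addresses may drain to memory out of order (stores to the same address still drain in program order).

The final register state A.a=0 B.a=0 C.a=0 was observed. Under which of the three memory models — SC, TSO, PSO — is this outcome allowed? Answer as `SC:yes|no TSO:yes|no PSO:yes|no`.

outcome vector order: (A.a,B.a,C.a)
SC (5): (0,2,0) (0,2,2) (2,0,2) (2,2,0) (2,2,2)
TSO (8): (0,0,0) (0,0,2) (0,2,0) (0,2,2) (2,0,0) (2,0,2) (2,2,0) (2,2,2)
PSO (8): (0,0,0) (0,0,2) (0,2,0) (0,2,2) (2,0,0) (2,0,2) (2,2,0) (2,2,2)
target (0,0,0) ∈ {TSO,PSO}

SC:no TSO:yes PSO:yes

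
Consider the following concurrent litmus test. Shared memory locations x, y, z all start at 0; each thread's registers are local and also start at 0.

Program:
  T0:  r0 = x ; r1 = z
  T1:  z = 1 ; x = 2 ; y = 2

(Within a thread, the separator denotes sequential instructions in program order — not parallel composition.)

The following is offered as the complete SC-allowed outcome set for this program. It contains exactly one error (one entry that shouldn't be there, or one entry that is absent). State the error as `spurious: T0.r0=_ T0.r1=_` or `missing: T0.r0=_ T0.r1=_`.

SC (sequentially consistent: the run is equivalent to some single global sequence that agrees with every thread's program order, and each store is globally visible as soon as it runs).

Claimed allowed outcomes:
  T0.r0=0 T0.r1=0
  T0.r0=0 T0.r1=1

outcome vector order: (T0.r0,T0.r1)
SC (3): (0,0), (0,1), (2,1)
SC∖claimed = {(2,1)}

missing: T0.r0=2 T0.r1=1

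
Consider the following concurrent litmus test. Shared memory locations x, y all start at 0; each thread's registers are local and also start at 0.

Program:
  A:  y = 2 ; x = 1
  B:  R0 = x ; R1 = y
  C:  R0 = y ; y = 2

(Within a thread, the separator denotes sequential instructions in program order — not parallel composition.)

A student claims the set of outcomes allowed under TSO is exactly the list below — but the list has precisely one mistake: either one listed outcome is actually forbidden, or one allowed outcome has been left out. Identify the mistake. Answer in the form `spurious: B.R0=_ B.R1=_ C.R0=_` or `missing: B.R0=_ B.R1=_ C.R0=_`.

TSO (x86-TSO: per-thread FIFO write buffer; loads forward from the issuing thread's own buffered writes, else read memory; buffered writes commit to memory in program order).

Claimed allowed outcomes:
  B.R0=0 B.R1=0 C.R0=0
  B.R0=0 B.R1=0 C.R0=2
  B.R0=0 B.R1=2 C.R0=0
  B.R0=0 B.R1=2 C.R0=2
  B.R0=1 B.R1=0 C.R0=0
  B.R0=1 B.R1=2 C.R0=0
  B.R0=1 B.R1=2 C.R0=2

outcome vector order: (B.R0,B.R1,C.R0)
TSO (6): 000; 002; 020; 022; 120; 122
claimed∖TSO = {100}

spurious: B.R0=1 B.R1=0 C.R0=0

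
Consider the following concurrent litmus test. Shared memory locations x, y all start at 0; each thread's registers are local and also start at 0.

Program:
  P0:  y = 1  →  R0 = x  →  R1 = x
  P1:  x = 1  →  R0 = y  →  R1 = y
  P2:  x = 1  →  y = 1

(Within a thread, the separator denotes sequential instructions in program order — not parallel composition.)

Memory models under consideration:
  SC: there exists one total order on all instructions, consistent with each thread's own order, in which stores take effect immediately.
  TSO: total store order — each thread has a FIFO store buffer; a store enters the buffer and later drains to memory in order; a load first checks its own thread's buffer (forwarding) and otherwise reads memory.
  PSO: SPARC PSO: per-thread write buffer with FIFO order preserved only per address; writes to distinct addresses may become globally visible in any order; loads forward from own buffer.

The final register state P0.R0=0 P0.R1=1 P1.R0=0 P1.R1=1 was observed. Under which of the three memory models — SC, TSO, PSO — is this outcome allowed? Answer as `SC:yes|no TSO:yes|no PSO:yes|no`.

SC:no TSO:yes PSO:yes

outcome vector order: (P0.R0,P0.R1,P1.R0,P1.R1)
[SC] allowed = {<0 0 1 1>; <0 1 1 1>; <1 1 0 0>; <1 1 0 1>; <1 1 1 1>}
[TSO] allowed = {<0 0 0 0>; <0 0 0 1>; <0 0 1 1>; <0 1 0 0>; <0 1 0 1>; <0 1 1 1>; <1 1 0 0>; <1 1 0 1>; <1 1 1 1>}
[PSO] allowed = {<0 0 0 0>; <0 0 0 1>; <0 0 1 1>; <0 1 0 0>; <0 1 0 1>; <0 1 1 1>; <1 1 0 0>; <1 1 0 1>; <1 1 1 1>}
target <0 1 0 1> ∈ {TSO,PSO}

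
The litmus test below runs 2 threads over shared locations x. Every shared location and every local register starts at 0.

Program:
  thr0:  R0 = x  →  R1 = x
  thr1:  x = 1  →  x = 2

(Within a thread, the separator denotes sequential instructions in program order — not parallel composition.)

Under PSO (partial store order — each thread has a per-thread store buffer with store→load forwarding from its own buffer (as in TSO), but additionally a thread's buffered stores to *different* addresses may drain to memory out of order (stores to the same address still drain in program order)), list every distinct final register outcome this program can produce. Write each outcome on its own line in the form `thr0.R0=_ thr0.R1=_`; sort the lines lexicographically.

outcome vector order: (thr0.R0,thr0.R1)
|PSO outcomes| = 6

thr0.R0=0 thr0.R1=0
thr0.R0=0 thr0.R1=1
thr0.R0=0 thr0.R1=2
thr0.R0=1 thr0.R1=1
thr0.R0=1 thr0.R1=2
thr0.R0=2 thr0.R1=2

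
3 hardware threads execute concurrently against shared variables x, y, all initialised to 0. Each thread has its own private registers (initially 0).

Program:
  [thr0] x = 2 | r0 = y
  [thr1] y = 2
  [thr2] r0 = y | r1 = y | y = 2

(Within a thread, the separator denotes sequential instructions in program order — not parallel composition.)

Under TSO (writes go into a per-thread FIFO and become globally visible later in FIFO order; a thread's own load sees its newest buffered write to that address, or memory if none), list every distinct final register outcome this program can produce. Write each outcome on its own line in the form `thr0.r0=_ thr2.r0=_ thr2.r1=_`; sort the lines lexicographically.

thr0.r0=0 thr2.r0=0 thr2.r1=0
thr0.r0=0 thr2.r0=0 thr2.r1=2
thr0.r0=0 thr2.r0=2 thr2.r1=2
thr0.r0=2 thr2.r0=0 thr2.r1=0
thr0.r0=2 thr2.r0=0 thr2.r1=2
thr0.r0=2 thr2.r0=2 thr2.r1=2

outcome vector order: (thr0.r0,thr2.r0,thr2.r1)
|TSO outcomes| = 6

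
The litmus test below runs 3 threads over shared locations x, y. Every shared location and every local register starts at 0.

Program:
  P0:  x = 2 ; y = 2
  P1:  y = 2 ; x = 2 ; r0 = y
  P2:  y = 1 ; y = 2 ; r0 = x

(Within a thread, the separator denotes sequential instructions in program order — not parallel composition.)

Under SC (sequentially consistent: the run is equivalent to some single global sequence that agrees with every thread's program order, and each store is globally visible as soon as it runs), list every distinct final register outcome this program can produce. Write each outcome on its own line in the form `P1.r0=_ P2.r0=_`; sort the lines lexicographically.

outcome vector order: (P1.r0,P2.r0)
|SC outcomes| = 3

P1.r0=1 P2.r0=2
P1.r0=2 P2.r0=0
P1.r0=2 P2.r0=2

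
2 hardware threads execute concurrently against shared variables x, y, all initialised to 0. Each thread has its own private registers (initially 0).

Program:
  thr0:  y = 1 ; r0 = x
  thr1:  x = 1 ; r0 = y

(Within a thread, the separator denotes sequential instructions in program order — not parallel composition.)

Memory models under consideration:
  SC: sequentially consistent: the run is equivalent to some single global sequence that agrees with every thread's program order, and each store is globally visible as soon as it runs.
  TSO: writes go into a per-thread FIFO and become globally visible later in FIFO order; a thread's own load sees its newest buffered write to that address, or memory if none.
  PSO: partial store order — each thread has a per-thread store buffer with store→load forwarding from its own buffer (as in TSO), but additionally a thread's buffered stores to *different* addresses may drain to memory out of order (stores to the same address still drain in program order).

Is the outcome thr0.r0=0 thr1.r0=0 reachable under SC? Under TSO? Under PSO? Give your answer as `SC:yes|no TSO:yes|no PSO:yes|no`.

SC:no TSO:yes PSO:yes

outcome vector order: (thr0.r0,thr1.r0)
SC: 3 outcomes — {<0 1>, <1 0>, <1 1>}
TSO: 4 outcomes — {<0 0>, <0 1>, <1 0>, <1 1>}
PSO: 4 outcomes — {<0 0>, <0 1>, <1 0>, <1 1>}
target <0 0> ∈ {TSO,PSO}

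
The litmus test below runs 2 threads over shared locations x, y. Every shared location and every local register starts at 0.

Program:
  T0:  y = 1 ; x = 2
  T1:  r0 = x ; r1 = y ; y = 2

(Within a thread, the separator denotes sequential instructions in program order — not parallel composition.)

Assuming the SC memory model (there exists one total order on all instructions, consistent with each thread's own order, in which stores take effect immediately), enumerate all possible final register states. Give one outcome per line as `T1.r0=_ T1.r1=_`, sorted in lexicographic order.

T1.r0=0 T1.r1=0
T1.r0=0 T1.r1=1
T1.r0=2 T1.r1=1

outcome vector order: (T1.r0,T1.r1)
|SC outcomes| = 3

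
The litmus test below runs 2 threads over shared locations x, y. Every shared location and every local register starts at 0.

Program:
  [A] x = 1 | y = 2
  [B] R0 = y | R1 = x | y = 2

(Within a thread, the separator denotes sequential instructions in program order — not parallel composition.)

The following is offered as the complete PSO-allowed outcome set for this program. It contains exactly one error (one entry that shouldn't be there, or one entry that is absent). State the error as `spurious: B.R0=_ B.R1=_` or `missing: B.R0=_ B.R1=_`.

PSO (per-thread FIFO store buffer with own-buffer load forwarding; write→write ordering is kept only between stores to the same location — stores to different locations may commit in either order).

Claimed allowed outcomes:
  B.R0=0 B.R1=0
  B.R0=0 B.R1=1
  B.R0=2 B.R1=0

outcome vector order: (B.R0,B.R1)
under PSO → 0/0 0/1 2/0 2/1
PSO∖claimed = {2/1}

missing: B.R0=2 B.R1=1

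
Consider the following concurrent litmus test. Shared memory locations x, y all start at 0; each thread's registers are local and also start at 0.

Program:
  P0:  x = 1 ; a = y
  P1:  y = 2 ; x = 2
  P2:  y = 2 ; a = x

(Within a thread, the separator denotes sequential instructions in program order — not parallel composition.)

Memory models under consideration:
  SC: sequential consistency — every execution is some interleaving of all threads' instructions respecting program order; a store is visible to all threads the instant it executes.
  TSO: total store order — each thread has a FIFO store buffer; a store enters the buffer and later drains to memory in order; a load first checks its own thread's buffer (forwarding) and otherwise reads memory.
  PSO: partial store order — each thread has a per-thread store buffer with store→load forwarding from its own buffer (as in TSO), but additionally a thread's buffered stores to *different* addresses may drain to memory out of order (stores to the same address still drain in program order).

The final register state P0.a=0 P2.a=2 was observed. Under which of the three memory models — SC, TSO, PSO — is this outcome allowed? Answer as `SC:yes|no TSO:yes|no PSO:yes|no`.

SC:yes TSO:yes PSO:yes

outcome vector order: (P0.a,P2.a)
SC (5): (0,1) (0,2) (2,0) (2,1) (2,2)
TSO (6): (0,0) (0,1) (0,2) (2,0) (2,1) (2,2)
PSO (6): (0,0) (0,1) (0,2) (2,0) (2,1) (2,2)
target (0,2) ∈ {SC,TSO,PSO}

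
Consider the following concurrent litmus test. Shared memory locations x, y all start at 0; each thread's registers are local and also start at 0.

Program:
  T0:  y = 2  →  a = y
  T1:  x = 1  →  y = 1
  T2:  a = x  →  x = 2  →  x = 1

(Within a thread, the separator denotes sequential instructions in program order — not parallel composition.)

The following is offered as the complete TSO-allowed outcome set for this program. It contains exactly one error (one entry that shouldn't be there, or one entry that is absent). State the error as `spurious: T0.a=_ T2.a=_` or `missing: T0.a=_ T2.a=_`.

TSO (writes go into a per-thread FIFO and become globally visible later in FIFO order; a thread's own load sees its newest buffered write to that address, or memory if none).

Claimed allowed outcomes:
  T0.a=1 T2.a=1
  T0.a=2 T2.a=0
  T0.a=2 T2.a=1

missing: T0.a=1 T2.a=0

outcome vector order: (T0.a,T2.a)
under TSO → (1,0) (1,1) (2,0) (2,1)
TSO∖claimed = {(1,0)}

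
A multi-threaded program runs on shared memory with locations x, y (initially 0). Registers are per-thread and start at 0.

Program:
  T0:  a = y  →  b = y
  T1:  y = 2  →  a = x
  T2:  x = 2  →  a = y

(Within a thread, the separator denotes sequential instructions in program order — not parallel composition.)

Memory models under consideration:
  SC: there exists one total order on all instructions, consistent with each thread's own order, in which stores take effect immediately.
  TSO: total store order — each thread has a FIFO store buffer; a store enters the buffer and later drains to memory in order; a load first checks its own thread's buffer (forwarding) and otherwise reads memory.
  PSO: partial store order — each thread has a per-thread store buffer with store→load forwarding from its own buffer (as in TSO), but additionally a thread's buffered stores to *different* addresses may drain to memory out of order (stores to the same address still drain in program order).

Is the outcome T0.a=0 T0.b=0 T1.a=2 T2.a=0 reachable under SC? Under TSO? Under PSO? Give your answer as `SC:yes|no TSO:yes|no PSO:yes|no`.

SC:yes TSO:yes PSO:yes

outcome vector order: (T0.a,T0.b,T1.a,T2.a)
SC (9): (0,0,0,2) (0,0,2,0) (0,0,2,2) (0,2,0,2) (0,2,2,0) (0,2,2,2) (2,2,0,2) (2,2,2,0) (2,2,2,2)
TSO (12): (0,0,0,0) (0,0,0,2) (0,0,2,0) (0,0,2,2) (0,2,0,0) (0,2,0,2) (0,2,2,0) (0,2,2,2) (2,2,0,0) (2,2,0,2) (2,2,2,0) (2,2,2,2)
PSO (12): (0,0,0,0) (0,0,0,2) (0,0,2,0) (0,0,2,2) (0,2,0,0) (0,2,0,2) (0,2,2,0) (0,2,2,2) (2,2,0,0) (2,2,0,2) (2,2,2,0) (2,2,2,2)
target (0,0,2,0) ∈ {SC,TSO,PSO}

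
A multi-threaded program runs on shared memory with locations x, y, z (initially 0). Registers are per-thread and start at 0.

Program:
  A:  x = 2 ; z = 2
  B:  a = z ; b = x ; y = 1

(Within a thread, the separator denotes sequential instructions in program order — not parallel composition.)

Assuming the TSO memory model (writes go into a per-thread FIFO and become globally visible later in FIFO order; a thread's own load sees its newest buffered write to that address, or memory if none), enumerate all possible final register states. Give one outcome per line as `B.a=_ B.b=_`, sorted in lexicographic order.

B.a=0 B.b=0
B.a=0 B.b=2
B.a=2 B.b=2

outcome vector order: (B.a,B.b)
|TSO outcomes| = 3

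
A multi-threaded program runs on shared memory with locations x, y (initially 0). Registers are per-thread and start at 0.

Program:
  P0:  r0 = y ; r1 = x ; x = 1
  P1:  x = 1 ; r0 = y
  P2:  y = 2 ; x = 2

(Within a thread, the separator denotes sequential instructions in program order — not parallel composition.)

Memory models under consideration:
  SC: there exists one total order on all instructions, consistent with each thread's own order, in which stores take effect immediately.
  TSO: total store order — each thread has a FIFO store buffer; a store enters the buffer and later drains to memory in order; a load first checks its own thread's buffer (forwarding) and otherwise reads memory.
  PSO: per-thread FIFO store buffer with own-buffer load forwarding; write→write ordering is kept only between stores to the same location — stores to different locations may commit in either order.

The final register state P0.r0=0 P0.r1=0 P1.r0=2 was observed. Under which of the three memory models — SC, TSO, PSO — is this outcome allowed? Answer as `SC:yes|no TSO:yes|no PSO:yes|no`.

outcome vector order: (P0.r0,P0.r1,P1.r0)
SC (11): <0 0 0> <0 0 2> <0 1 0> <0 1 2> <0 2 0> <0 2 2> <2 0 2> <2 1 0> <2 1 2> <2 2 0> <2 2 2>
TSO (12): <0 0 0> <0 0 2> <0 1 0> <0 1 2> <0 2 0> <0 2 2> <2 0 0> <2 0 2> <2 1 0> <2 1 2> <2 2 0> <2 2 2>
PSO (12): <0 0 0> <0 0 2> <0 1 0> <0 1 2> <0 2 0> <0 2 2> <2 0 0> <2 0 2> <2 1 0> <2 1 2> <2 2 0> <2 2 2>
target <0 0 2> ∈ {SC,TSO,PSO}

SC:yes TSO:yes PSO:yes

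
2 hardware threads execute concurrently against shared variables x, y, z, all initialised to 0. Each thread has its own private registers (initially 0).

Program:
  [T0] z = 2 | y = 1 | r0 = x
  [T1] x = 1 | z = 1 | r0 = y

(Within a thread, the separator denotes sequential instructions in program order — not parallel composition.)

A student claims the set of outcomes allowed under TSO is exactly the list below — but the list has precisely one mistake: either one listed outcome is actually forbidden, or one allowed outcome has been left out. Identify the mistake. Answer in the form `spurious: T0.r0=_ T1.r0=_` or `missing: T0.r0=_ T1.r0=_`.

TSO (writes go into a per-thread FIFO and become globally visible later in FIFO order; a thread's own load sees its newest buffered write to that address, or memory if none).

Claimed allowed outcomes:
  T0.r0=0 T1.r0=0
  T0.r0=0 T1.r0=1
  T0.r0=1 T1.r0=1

outcome vector order: (T0.r0,T1.r0)
TSO: 4 outcomes — {(0,0); (0,1); (1,0); (1,1)}
TSO∖claimed = {(1,0)}

missing: T0.r0=1 T1.r0=0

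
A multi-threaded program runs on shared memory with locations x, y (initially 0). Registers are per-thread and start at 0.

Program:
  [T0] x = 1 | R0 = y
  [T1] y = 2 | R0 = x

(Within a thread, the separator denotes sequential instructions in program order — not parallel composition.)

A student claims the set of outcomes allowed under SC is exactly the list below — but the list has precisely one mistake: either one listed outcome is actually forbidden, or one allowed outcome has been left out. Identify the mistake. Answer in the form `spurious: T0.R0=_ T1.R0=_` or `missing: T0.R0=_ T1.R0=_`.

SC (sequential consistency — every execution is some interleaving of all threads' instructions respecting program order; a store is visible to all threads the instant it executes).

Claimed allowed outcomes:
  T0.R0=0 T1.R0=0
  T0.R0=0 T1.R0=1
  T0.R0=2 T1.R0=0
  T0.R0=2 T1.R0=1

spurious: T0.R0=0 T1.R0=0

outcome vector order: (T0.R0,T1.R0)
SC (3): 01, 20, 21
claimed∖SC = {00}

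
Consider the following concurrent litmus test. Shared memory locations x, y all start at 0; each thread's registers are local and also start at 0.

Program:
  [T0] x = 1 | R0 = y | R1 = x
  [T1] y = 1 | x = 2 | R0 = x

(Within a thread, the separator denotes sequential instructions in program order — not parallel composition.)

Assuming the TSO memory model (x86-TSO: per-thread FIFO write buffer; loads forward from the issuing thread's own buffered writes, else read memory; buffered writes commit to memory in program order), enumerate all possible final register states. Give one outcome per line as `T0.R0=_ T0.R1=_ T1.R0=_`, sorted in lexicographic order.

T0.R0=0 T0.R1=1 T1.R0=1
T0.R0=0 T0.R1=1 T1.R0=2
T0.R0=0 T0.R1=2 T1.R0=2
T0.R0=1 T0.R1=1 T1.R0=1
T0.R0=1 T0.R1=1 T1.R0=2
T0.R0=1 T0.R1=2 T1.R0=2

outcome vector order: (T0.R0,T0.R1,T1.R0)
|TSO outcomes| = 6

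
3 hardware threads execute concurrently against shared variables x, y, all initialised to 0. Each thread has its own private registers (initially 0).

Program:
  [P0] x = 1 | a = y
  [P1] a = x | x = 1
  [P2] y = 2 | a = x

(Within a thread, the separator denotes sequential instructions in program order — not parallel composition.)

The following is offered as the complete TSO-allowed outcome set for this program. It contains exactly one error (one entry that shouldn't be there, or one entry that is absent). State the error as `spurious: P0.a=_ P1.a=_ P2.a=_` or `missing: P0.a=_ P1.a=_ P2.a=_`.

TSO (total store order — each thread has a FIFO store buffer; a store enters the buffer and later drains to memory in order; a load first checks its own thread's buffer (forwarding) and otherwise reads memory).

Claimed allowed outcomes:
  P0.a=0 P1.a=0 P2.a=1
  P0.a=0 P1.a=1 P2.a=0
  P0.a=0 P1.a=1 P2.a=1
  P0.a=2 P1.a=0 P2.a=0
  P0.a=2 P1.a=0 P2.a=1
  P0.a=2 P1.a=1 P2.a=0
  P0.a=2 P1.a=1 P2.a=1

outcome vector order: (P0.a,P1.a,P2.a)
TSO: 8 outcomes — {<0 0 0> <0 0 1> <0 1 0> <0 1 1> <2 0 0> <2 0 1> <2 1 0> <2 1 1>}
TSO∖claimed = {<0 0 0>}

missing: P0.a=0 P1.a=0 P2.a=0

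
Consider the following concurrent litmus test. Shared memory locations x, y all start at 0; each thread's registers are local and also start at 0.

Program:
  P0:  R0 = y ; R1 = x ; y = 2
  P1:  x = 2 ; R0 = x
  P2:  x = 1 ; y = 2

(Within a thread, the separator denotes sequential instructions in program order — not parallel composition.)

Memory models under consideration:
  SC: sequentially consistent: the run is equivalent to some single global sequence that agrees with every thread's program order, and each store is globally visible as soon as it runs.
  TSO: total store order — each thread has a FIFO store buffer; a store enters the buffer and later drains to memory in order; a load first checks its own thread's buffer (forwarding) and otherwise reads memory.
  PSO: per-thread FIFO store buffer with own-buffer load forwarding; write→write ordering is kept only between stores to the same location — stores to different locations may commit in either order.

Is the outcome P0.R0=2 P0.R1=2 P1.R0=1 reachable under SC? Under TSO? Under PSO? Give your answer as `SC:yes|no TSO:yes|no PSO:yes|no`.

outcome vector order: (P0.R0,P0.R1,P1.R0)
[SC] allowed = {001, 002, 011, 012, 021, 022, 211, 212, 222}
[TSO] allowed = {001, 002, 011, 012, 021, 022, 211, 212, 222}
[PSO] allowed = {001, 002, 011, 012, 021, 022, 201, 202, 211, 212, 221, 222}
target 221 ∈ {PSO}

SC:no TSO:no PSO:yes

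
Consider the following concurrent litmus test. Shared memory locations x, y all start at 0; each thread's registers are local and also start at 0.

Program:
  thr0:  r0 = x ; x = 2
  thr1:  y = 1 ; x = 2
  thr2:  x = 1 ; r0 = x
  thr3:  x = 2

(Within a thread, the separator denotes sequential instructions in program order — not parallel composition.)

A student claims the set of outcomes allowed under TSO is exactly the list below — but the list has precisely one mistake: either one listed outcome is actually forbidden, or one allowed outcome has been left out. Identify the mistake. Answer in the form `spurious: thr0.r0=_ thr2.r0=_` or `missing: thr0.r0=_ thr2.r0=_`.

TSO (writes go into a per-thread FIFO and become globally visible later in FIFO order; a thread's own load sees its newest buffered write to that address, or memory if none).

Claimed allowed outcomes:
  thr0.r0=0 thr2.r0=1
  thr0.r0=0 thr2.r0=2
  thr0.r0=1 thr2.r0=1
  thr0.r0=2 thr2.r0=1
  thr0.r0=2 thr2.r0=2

missing: thr0.r0=1 thr2.r0=2

outcome vector order: (thr0.r0,thr2.r0)
TSO: 6 outcomes — {<0 1>; <0 2>; <1 1>; <1 2>; <2 1>; <2 2>}
TSO∖claimed = {<1 2>}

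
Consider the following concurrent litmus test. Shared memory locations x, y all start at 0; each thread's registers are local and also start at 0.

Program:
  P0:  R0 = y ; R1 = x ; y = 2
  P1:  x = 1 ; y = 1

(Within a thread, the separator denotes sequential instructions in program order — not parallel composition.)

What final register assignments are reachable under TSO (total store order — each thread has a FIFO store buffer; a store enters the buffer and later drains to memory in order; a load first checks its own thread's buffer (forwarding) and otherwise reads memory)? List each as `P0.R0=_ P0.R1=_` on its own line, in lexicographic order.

P0.R0=0 P0.R1=0
P0.R0=0 P0.R1=1
P0.R0=1 P0.R1=1

outcome vector order: (P0.R0,P0.R1)
|TSO outcomes| = 3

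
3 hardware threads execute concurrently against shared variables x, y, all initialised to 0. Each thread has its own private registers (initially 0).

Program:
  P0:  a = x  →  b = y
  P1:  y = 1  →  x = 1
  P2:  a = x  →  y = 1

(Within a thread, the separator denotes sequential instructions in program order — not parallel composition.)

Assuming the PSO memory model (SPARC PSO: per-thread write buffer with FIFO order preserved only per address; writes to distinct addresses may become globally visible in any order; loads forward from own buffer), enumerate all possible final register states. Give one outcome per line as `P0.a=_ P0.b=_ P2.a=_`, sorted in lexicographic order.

outcome vector order: (P0.a,P0.b,P2.a)
|PSO outcomes| = 8

P0.a=0 P0.b=0 P2.a=0
P0.a=0 P0.b=0 P2.a=1
P0.a=0 P0.b=1 P2.a=0
P0.a=0 P0.b=1 P2.a=1
P0.a=1 P0.b=0 P2.a=0
P0.a=1 P0.b=0 P2.a=1
P0.a=1 P0.b=1 P2.a=0
P0.a=1 P0.b=1 P2.a=1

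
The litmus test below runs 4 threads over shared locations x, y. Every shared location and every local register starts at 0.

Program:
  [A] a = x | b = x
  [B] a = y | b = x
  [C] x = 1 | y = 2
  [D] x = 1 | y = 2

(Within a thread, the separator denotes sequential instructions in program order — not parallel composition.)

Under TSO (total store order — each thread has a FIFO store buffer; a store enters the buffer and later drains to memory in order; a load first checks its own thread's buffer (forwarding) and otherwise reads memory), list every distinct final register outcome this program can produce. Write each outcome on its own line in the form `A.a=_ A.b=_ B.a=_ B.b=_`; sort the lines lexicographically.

A.a=0 A.b=0 B.a=0 B.b=0
A.a=0 A.b=0 B.a=0 B.b=1
A.a=0 A.b=0 B.a=2 B.b=1
A.a=0 A.b=1 B.a=0 B.b=0
A.a=0 A.b=1 B.a=0 B.b=1
A.a=0 A.b=1 B.a=2 B.b=1
A.a=1 A.b=1 B.a=0 B.b=0
A.a=1 A.b=1 B.a=0 B.b=1
A.a=1 A.b=1 B.a=2 B.b=1

outcome vector order: (A.a,A.b,B.a,B.b)
|TSO outcomes| = 9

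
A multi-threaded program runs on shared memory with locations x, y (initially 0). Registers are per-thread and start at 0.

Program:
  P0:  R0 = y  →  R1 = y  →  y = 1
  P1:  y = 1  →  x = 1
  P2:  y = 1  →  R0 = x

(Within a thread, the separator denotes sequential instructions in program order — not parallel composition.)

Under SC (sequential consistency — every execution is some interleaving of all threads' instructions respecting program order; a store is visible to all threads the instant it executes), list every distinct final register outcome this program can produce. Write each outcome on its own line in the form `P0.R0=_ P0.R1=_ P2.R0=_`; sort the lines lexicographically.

P0.R0=0 P0.R1=0 P2.R0=0
P0.R0=0 P0.R1=0 P2.R0=1
P0.R0=0 P0.R1=1 P2.R0=0
P0.R0=0 P0.R1=1 P2.R0=1
P0.R0=1 P0.R1=1 P2.R0=0
P0.R0=1 P0.R1=1 P2.R0=1

outcome vector order: (P0.R0,P0.R1,P2.R0)
|SC outcomes| = 6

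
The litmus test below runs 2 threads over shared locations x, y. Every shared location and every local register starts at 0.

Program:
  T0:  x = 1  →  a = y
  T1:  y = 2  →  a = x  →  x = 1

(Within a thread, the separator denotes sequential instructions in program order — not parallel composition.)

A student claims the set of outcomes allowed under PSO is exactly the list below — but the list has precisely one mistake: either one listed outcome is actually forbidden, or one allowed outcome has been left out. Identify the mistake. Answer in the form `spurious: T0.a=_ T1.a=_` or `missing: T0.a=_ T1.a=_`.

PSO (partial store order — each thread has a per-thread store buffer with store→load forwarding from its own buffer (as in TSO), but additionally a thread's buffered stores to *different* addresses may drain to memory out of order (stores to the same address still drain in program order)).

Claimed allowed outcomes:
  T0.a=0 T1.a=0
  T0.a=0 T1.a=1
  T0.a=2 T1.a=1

outcome vector order: (T0.a,T1.a)
under PSO → 0/0, 0/1, 2/0, 2/1
PSO∖claimed = {2/0}

missing: T0.a=2 T1.a=0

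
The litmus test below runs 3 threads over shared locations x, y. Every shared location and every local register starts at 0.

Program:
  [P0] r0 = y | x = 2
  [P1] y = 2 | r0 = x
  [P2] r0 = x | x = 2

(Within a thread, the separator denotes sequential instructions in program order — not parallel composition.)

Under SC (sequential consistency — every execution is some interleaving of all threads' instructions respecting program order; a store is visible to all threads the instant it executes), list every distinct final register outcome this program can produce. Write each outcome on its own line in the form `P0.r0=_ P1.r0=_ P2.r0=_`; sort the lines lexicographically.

P0.r0=0 P1.r0=0 P2.r0=0
P0.r0=0 P1.r0=0 P2.r0=2
P0.r0=0 P1.r0=2 P2.r0=0
P0.r0=0 P1.r0=2 P2.r0=2
P0.r0=2 P1.r0=0 P2.r0=0
P0.r0=2 P1.r0=0 P2.r0=2
P0.r0=2 P1.r0=2 P2.r0=0
P0.r0=2 P1.r0=2 P2.r0=2

outcome vector order: (P0.r0,P1.r0,P2.r0)
|SC outcomes| = 8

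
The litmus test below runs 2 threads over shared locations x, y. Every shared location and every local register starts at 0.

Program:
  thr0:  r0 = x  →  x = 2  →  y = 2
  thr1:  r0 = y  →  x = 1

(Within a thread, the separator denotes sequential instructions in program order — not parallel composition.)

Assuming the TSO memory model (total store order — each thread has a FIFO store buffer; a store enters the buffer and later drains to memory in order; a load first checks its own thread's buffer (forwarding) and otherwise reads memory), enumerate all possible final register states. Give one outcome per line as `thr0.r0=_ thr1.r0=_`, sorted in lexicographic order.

outcome vector order: (thr0.r0,thr1.r0)
|TSO outcomes| = 3

thr0.r0=0 thr1.r0=0
thr0.r0=0 thr1.r0=2
thr0.r0=1 thr1.r0=0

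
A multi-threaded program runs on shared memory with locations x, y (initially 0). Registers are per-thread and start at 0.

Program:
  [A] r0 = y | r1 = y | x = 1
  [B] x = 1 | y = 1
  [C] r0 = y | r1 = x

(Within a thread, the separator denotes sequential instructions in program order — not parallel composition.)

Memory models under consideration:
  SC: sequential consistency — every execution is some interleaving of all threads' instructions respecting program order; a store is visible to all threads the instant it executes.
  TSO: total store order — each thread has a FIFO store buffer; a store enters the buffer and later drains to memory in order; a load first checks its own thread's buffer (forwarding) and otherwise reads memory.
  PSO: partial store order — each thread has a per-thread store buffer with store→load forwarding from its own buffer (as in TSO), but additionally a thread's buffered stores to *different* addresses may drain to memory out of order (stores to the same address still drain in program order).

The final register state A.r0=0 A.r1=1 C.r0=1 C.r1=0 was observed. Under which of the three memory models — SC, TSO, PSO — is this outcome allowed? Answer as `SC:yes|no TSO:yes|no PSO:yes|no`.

outcome vector order: (A.r0,A.r1,C.r0,C.r1)
[SC] allowed = {0000; 0001; 0011; 0100; 0101; 0111; 1100; 1101; 1111}
[TSO] allowed = {0000; 0001; 0011; 0100; 0101; 0111; 1100; 1101; 1111}
[PSO] allowed = {0000; 0001; 0010; 0011; 0100; 0101; 0110; 0111; 1100; 1101; 1110; 1111}
target 0110 ∈ {PSO}

SC:no TSO:no PSO:yes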